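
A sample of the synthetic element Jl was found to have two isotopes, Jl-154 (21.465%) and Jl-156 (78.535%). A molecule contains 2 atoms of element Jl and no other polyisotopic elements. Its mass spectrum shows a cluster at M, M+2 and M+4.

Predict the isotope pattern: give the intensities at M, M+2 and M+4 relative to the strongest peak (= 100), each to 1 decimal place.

7.5 : 54.7 : 100.0

The 2 Jl atoms are independent, so intensities follow the terms of (0.21465 + 0.78535)^2.
P(M) = 0.21465^2 = 0.046075
P(M+2) = 2 × 0.21465^1 × 0.78535^1 = 0.337151
P(M+4) = 0.78535^2 = 0.616775
The M+4 peak is largest (0.616775); scaling to 100 gives 7.5 : 54.7 : 100.0.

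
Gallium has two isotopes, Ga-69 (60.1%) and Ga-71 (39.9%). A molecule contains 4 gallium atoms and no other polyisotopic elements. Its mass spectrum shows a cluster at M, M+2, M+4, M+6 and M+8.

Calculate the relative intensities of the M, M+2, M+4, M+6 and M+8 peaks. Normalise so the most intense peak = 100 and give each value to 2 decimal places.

Each Ga atom is independently Ga-69 (p = 0.601) or Ga-71 (q = 0.399); the cluster is the binomial expansion (p + q)^4.
P(M) = 0.601^4 = 0.130466
P(M+2) = 4 × 0.601^3 × 0.399^1 = 0.346463
P(M+4) = 6 × 0.601^2 × 0.399^2 = 0.345021
P(M+6) = 4 × 0.601^1 × 0.399^3 = 0.152705
P(M+8) = 0.399^4 = 0.025345
The M+2 peak is largest (0.346463); scaling to 100 gives 37.66 : 100.00 : 99.58 : 44.08 : 7.32.

37.66 : 100.00 : 99.58 : 44.08 : 7.32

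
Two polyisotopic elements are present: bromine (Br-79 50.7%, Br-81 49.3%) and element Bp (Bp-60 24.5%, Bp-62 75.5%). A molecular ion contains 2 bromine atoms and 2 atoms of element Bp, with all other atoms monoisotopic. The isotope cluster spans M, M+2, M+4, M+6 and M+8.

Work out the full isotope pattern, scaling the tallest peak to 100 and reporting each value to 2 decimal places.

Bromine pattern (n=2): 0.257049 : 0.499902 : 0.243049
Element Bp pattern (n=2): 0.060025 : 0.36995 : 0.570025
Convolve the two distributions (both contribute in 2-u steps):
  M: 0.257049×0.060025 = 0.015429
  M+2: 0.257049×0.36995 + 0.499902×0.060025 = 0.125102
  M+4: 0.257049×0.570025 + 0.499902×0.36995 + 0.243049×0.060025 = 0.346052
  M+6: 0.499902×0.570025 + 0.243049×0.36995 = 0.374873
  M+8: 0.243049×0.570025 = 0.138544
Scale to base peak (0.374873) = 100: 4.12 : 33.37 : 92.31 : 100.00 : 36.96

4.12 : 33.37 : 92.31 : 100.00 : 36.96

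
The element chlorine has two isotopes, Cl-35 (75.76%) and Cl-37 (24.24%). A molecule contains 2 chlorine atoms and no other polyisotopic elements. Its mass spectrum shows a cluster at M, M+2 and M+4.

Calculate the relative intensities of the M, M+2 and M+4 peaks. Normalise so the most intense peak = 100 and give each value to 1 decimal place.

Each Cl atom is independently Cl-35 (p = 0.7576) or Cl-37 (q = 0.2424); the cluster is the binomial expansion (p + q)^2.
P(M) = 0.7576^2 = 0.573958
P(M+2) = 2 × 0.7576^1 × 0.2424^1 = 0.367284
P(M+4) = 0.2424^2 = 0.058758
The M peak is largest (0.573958); scaling to 100 gives 100.0 : 64.0 : 10.2.

100.0 : 64.0 : 10.2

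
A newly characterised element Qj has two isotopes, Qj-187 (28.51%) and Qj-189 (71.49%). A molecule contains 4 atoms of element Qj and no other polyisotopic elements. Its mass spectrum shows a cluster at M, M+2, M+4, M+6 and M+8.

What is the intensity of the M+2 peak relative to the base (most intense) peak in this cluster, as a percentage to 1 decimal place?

(0.2851 + 0.7149)^4 gives M 0.0066, M+2 0.0663, M+4 0.2493, M+6 0.4167, M+8 0.2612; the largest is M+6.
P(M+6) = C(4,3) × 0.2851^1 × 0.7149^3 = 4 × 0.2851 × 0.36537253 = 0.416671 (base)
P(M+2) = C(4,1) × 0.2851^3 × 0.7149^1 = 4 × 0.0231735 × 0.7149 = 0.066267
Relative intensity = 0.066267 / 0.416671 × 100 = 15.9

15.9%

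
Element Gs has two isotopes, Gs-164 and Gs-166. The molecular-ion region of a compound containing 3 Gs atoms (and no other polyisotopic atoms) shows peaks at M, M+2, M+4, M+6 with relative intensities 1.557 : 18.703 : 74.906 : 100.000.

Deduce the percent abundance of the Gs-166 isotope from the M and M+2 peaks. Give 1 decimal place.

80.0%

If p is the fraction of Gs that is Gs-164, then I(M+2)/I(M) = [C(3,1)·p^2·(1−p)] / p^3 = 3·(1−p)/p = 18.703/1.557 = 12.0122
(1−p)/p = 12.0122/3 = 4.0041  ⇒  p = 1/(1 + 4.0041) = 0.1998
Gs-164: 20.0%, Gs-166: 80.0%.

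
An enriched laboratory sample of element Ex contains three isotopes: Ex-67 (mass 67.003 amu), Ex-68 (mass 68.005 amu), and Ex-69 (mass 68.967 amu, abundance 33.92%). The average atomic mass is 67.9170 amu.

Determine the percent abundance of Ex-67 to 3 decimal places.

41.348%

The remaining 66.08% is split between Ex-67 (fraction x) and Ex-68 (fraction 0.6608 − x).
Substituting: 67.003x + 68.005(0.6608 − x) = 44.5233936
(67.003 − 68.005)x = -0.4143104  ⇒  x = 0.41348, y = 0.24732
Ex-67: 41.348%, Ex-68: 24.732%.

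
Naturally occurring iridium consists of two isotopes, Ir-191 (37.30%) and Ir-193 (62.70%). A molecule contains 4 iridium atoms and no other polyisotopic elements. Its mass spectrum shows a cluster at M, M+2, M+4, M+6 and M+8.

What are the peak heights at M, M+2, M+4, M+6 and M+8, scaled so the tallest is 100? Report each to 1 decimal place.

5.3 : 35.4 : 89.2 : 100.0 : 42.0

The 4 Ir atoms are independent, so intensities follow the terms of (0.3730 + 0.6270)^4.
P(M) = 0.3730^4 = 0.019357
P(M+2) = 4 × 0.3730^3 × 0.6270^1 = 0.130153
P(M+4) = 6 × 0.3730^2 × 0.6270^2 = 0.328174
P(M+6) = 4 × 0.3730^1 × 0.6270^3 = 0.367766
P(M+8) = 0.6270^4 = 0.154550
The M+6 peak is largest (0.367766); scaling to 100 gives 5.3 : 35.4 : 89.2 : 100.0 : 42.0.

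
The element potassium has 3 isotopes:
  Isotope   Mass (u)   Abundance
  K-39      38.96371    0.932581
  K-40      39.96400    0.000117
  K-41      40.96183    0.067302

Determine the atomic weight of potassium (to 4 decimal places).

The abundance-weighted mean is 0.932581 × 38.96371 + 0.000117 × 39.96400 + 0.067302 × 40.96183
= 36.336816 + 0.004676 + 2.756813 = 39.098305 u

39.0983 u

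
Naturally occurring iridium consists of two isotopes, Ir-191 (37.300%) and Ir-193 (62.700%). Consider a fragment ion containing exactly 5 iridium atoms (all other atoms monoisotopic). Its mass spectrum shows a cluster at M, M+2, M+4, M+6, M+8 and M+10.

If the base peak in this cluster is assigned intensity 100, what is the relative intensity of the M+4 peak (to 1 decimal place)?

59.5

Binomial terms of (0.37300 + 0.62700)^5: M 0.0072, M+2 0.0607, M+4 0.2040, M+6 0.3429, M+8 0.2882, M+10 0.0969 → M+6 is the base peak.
P(M+6) = C(5,3) × 0.37300^2 × 0.62700^3 = 10 × 0.139129 × 0.24649188 = 0.342942 (base)
P(M+4) = C(5,2) × 0.37300^3 × 0.62700^2 = 10 × 0.05189512 × 0.393129 = 0.204015
Relative intensity = 0.204015 / 0.342942 × 100 = 59.5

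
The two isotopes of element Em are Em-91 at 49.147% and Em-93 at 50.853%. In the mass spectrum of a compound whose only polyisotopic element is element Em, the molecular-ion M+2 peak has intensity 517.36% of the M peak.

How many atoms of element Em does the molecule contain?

5

With n Em atoms, P(M+2)/P(M) = C(n,1)·p^(n−1)q / p^n = n·q/p = n · 0.50853/0.49147.
n = 5.1736 × 0.49147/0.50853 = 5.00 ≈ 5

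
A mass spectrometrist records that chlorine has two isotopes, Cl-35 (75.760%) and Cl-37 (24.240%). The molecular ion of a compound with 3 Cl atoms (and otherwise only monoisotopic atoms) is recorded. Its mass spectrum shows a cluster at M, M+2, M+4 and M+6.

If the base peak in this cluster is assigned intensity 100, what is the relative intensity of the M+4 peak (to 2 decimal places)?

30.71

Binomial terms of (0.75760 + 0.24240)^3: M 0.4348, M+2 0.4174, M+4 0.1335, M+6 0.0142 → M is the base peak.
P(M) = C(3,0) × 0.75760^3 × 0.24240^0 = 1 × 0.4348304 × 1.0000 = 0.434830 (base)
P(M+4) = C(3,2) × 0.75760^1 × 0.24240^2 = 3 × 0.7576 × 0.05875776 = 0.133545
Relative intensity = 0.133545 / 0.434830 × 100 = 30.71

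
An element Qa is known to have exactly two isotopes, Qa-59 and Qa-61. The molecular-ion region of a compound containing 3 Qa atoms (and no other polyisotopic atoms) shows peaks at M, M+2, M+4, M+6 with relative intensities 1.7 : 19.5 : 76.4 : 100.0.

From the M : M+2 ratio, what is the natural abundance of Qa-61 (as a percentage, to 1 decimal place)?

79.3%

Let p = fractional abundance of Qa-59. I(M+2)/I(M) = [C(3,1)·p^2·(1−p)] / p^3 = 3·(1−p)/p = 19.5/1.7 = 11.4706
(1−p)/p = 11.4706/3 = 3.8235  ⇒  p = 1/(1 + 3.8235) = 0.2073
Qa-59: 20.7%, Qa-61: 79.3%.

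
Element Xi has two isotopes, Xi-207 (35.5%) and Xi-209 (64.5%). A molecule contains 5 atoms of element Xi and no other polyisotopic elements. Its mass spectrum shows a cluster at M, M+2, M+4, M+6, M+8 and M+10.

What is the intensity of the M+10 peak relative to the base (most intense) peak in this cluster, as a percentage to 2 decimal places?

Binomial terms of (0.355 + 0.645)^5: M 0.0056, M+2 0.0512, M+4 0.1861, M+6 0.3382, M+8 0.3072, M+10 0.1116 → M+6 is the base peak.
P(M+6) = C(5,3) × 0.355^2 × 0.645^3 = 10 × 0.126025 × 0.26833613 = 0.338171 (base)
P(M+10) = C(5,5) × 0.355^0 × 0.645^5 = 1 × 1.0000 × 0.11163454 = 0.111635
Relative intensity = 0.111635 / 0.338171 × 100 = 33.01

33.01%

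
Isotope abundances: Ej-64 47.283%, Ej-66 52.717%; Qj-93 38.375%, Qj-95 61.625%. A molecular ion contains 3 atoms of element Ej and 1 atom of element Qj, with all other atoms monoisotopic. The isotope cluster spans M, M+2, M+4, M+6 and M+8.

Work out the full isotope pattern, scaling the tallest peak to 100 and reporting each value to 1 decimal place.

11.0 : 54.4 : 100.0 : 81.0 : 24.5

Element Ej pattern (n=3): 0.10570976 : 0.35357536 : 0.39421002 : 0.14650487
Element Qj pattern (n=1): 0.38375 : 0.61625
Convolve the two distributions (both contribute in 2-u steps):
  M: 0.10570976×0.38375 = 0.040566
  M+2: 0.10570976×0.61625 + 0.35357536×0.38375 = 0.200828
  M+4: 0.35357536×0.61625 + 0.39421002×0.38375 = 0.369169
  M+6: 0.39421002×0.61625 + 0.14650487×0.38375 = 0.299153
  M+8: 0.14650487×0.61625 = 0.090284
Scale to base peak (0.369169) = 100: 11.0 : 54.4 : 100.0 : 81.0 : 24.5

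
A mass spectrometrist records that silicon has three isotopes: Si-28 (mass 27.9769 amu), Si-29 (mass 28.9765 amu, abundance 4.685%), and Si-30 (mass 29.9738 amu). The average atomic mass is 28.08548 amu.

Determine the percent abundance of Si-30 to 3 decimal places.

Let x and y be the fractions of Si-28 and Si-30. Then x + y = 1 − 0.04685 = 0.95315 and 27.9769x + 29.9738y = 28.08548 − 0.04685×28.9765 = 26.727930975.
Substituting: 27.9769x + 29.9738(0.95315 − x) = 26.727930975
(27.9769 − 29.9738)x = -1.841596495  ⇒  x = 0.92223, y = 0.03092
Si-28: 92.223%, Si-30: 3.092%.

3.092%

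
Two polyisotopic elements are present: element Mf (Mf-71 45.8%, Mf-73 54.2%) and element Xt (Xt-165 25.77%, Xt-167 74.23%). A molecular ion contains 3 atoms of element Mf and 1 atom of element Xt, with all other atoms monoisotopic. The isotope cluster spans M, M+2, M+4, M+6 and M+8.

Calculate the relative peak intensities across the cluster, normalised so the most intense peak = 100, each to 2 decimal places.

Element Mf pattern (n=3): 0.09607191 : 0.34107626 : 0.40363174 : 0.15922009
Element Xt pattern (n=1): 0.2577 : 0.7423
Convolve the two distributions (both contribute in 2-u steps):
  M: 0.09607191×0.2577 = 0.024758
  M+2: 0.09607191×0.7423 + 0.34107626×0.2577 = 0.159210
  M+4: 0.34107626×0.7423 + 0.40363174×0.2577 = 0.357197
  M+6: 0.40363174×0.7423 + 0.15922009×0.2577 = 0.340647
  M+8: 0.15922009×0.7423 = 0.118189
Scale to base peak (0.357197) = 100: 6.93 : 44.57 : 100.00 : 95.37 : 33.09

6.93 : 44.57 : 100.00 : 95.37 : 33.09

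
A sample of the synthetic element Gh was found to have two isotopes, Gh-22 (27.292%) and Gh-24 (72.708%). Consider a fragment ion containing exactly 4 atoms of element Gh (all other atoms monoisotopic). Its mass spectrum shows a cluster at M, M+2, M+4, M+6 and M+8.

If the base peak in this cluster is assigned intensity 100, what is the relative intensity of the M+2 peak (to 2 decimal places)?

14.09

Binomial terms of (0.27292 + 0.72708)^4: M 0.0055, M+2 0.0591, M+4 0.2363, M+6 0.4196, M+8 0.2795 → M+6 is the base peak.
P(M+6) = C(4,3) × 0.27292^1 × 0.72708^3 = 4 × 0.27292 × 0.38436744 = 0.419606 (base)
P(M+2) = C(4,1) × 0.27292^3 × 0.72708^1 = 4 × 0.02032854 × 0.72708 = 0.059122
Relative intensity = 0.059122 / 0.419606 × 100 = 14.09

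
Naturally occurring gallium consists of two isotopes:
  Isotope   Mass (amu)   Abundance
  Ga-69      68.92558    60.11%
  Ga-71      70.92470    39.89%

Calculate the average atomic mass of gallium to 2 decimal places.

69.72 amu

The abundance-weighted mean is 0.6011 × 68.92558 + 0.3989 × 70.92470
= 41.431166 + 28.291863 = 69.723029 amu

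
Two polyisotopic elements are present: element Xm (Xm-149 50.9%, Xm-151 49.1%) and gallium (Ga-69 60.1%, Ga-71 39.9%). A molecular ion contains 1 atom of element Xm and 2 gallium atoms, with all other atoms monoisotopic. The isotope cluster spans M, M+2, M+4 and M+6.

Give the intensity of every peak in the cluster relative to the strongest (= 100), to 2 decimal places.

43.62 : 100.00 : 75.10 : 18.55

Element Xm pattern (n=1): 0.5090 : 0.4910
Gallium pattern (n=2): 0.361201 : 0.479598 : 0.159201
Convolve the two distributions (both contribute in 2-u steps):
  M: 0.5090×0.361201 = 0.183851
  M+2: 0.5090×0.479598 + 0.4910×0.361201 = 0.421465
  M+4: 0.5090×0.159201 + 0.4910×0.479598 = 0.316516
  M+6: 0.4910×0.159201 = 0.078168
Scale to base peak (0.421465) = 100: 43.62 : 100.00 : 75.10 : 18.55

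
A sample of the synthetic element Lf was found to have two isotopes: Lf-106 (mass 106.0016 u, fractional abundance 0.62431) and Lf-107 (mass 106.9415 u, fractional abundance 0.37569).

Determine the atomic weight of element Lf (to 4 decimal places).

106.3547 u

Weight each isotope mass by its fractional abundance: 0.62431 × 106.0016 + 0.37569 × 106.9415
= 66.17786 + 40.17685 = 106.35471 u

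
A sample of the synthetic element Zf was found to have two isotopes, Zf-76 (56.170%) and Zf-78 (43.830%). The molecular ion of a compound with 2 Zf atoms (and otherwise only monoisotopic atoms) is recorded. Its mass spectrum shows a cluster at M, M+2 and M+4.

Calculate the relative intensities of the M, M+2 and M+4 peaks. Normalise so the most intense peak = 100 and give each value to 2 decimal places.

64.08 : 100.00 : 39.02

Each Zf atom is independently Zf-76 (p = 0.56170) or Zf-78 (q = 0.43830); the cluster is the binomial expansion (p + q)^2.
P(M) = 0.56170^2 = 0.315507
P(M+2) = 2 × 0.56170^1 × 0.43830^1 = 0.492386
P(M+4) = 0.43830^2 = 0.192107
The M+2 peak is largest (0.492386); scaling to 100 gives 64.08 : 100.00 : 39.02.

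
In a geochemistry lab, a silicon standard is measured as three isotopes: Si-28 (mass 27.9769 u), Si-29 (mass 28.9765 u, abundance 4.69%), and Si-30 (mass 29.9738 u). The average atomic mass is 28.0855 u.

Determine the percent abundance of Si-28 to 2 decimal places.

92.22%

The remaining 95.31% is split between Si-28 (fraction x) and Si-30 (fraction 0.9531 − x).
Substituting: 27.9769x + 29.9738(0.9531 − x) = 26.72650215
(27.9769 − 29.9738)x = -1.84152663  ⇒  x = 0.92219, y = 0.03091
Si-28: 92.22%, Si-30: 3.09%.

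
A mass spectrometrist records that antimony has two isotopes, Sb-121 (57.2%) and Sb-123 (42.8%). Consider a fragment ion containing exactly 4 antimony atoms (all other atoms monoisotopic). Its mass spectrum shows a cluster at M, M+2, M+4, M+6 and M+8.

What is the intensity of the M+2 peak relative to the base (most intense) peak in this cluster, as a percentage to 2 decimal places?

Binomial terms of (0.572 + 0.428)^4: M 0.1070, M+2 0.3204, M+4 0.3596, M+6 0.1794, M+8 0.0336 → M+4 is the base peak.
P(M+4) = C(4,2) × 0.572^2 × 0.428^2 = 6 × 0.327184 × 0.183184 = 0.359609 (base)
P(M+2) = C(4,1) × 0.572^3 × 0.428^1 = 4 × 0.18714925 × 0.4280 = 0.320400
Relative intensity = 0.320400 / 0.359609 × 100 = 89.10

89.10%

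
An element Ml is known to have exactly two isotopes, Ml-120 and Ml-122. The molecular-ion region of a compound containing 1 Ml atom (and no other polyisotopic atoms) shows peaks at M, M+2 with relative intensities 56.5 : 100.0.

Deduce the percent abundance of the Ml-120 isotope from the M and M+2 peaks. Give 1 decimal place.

Let p = fractional abundance of Ml-120. I(M+2)/I(M) = [C(1,1)·p^0·(1−p)] / p^1 = 1·(1−p)/p = 100.0/56.5 = 1.7699
(1−p)/p = 1.7699/1 = 1.7699  ⇒  p = 1/(1 + 1.7699) = 0.3610
Ml-120: 36.1%, Ml-122: 63.9%.

36.1%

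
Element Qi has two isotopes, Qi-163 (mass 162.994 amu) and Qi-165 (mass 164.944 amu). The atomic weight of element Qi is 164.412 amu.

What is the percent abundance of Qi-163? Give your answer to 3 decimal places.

With x = fraction of Qi-163 (so Qi-165 is 1 − x):
162.994·x + 164.944·(1 − x) = 164.412
(162.994 − 164.944)·x = 164.412 − 164.944
x = -0.532 / -1.950 = 0.27282 → 27.282% Qi-163, 72.718% Qi-165.

27.282%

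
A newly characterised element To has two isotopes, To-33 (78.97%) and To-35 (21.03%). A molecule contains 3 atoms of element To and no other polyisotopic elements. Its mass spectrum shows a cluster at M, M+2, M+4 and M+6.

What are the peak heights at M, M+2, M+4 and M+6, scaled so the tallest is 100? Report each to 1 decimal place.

100.0 : 79.9 : 21.3 : 1.9

The 3 To atoms are independent, so intensities follow the terms of (0.7897 + 0.2103)^3.
P(M) = 0.7897^3 = 0.492478
P(M+2) = 3 × 0.7897^2 × 0.2103^1 = 0.393446
P(M+4) = 3 × 0.7897^1 × 0.2103^2 = 0.104776
P(M+6) = 0.2103^3 = 0.009301
The M peak is largest (0.492478); scaling to 100 gives 100.0 : 79.9 : 21.3 : 1.9.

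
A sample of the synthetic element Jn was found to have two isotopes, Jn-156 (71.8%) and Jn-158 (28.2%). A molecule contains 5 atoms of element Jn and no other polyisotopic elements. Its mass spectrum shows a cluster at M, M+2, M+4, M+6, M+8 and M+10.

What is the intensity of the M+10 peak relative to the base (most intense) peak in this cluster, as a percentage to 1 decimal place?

Term probabilities: M 0.1908, M+2 0.3747, M+4 0.2944, M+6 0.1156, M+8 0.0227, M+10 0.0018. Base peak = M+2.
P(M+2) = C(5,1) × 0.718^4 × 0.282^1 = 5 × 0.26576499 × 0.2820 = 0.374729 (base)
P(M+10) = C(5,5) × 0.718^0 × 0.282^5 = 1 × 1.0000 × 0.00178339 = 0.001783
Relative intensity = 0.001783 / 0.374729 × 100 = 0.5

0.5%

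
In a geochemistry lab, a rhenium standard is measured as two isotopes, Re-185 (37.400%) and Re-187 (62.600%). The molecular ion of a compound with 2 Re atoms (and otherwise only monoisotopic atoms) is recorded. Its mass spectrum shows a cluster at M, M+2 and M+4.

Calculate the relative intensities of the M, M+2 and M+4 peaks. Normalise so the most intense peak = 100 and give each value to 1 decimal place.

29.9 : 100.0 : 83.7

Each Re atom is independently Re-185 (p = 0.37400) or Re-187 (q = 0.62600); the cluster is the binomial expansion (p + q)^2.
P(M) = 0.37400^2 = 0.139876
P(M+2) = 2 × 0.37400^1 × 0.62600^1 = 0.468248
P(M+4) = 0.62600^2 = 0.391876
The M+2 peak is largest (0.468248); scaling to 100 gives 29.9 : 100.0 : 83.7.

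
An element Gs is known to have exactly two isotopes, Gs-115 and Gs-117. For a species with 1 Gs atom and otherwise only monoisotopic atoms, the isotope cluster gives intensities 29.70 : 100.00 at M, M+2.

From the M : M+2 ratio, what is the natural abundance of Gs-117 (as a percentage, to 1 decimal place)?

Let p = fractional abundance of Gs-115. I(M+2)/I(M) = [C(1,1)·p^0·(1−p)] / p^1 = 1·(1−p)/p = 100.00/29.70 = 3.3670
(1−p)/p = 3.3670/1 = 3.3670  ⇒  p = 1/(1 + 3.3670) = 0.2290
Gs-115: 22.9%, Gs-117: 77.1%.

77.1%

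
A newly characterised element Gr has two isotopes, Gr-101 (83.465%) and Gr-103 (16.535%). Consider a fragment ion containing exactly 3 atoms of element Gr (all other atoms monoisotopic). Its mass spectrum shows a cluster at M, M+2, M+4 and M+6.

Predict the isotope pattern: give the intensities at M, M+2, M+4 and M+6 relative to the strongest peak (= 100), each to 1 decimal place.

100.0 : 59.4 : 11.8 : 0.8

Expanding (0.83465 + 0.16535)^3:
P(M) = 0.83465^3 = 0.581451
P(M+2) = 3 × 0.83465^2 × 0.16535^1 = 0.345569
P(M+4) = 3 × 0.83465^1 × 0.16535^2 = 0.068460
P(M+6) = 0.16535^3 = 0.004521
The M peak is largest (0.581451); scaling to 100 gives 100.0 : 59.4 : 11.8 : 0.8.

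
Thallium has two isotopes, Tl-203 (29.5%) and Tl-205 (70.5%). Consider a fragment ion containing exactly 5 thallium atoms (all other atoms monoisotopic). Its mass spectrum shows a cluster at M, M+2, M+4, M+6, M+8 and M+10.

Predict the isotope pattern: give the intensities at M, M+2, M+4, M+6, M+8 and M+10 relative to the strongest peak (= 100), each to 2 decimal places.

0.61 : 7.33 : 35.02 : 83.69 : 100.00 : 47.80

The 5 Tl atoms are independent, so intensities follow the terms of (0.295 + 0.705)^5.
P(M) = 0.295^5 = 0.002234
P(M+2) = 5 × 0.295^4 × 0.705^1 = 0.026696
P(M+4) = 10 × 0.295^3 × 0.705^2 = 0.127598
P(M+6) = 10 × 0.295^2 × 0.705^3 = 0.304938
P(M+8) = 5 × 0.295^1 × 0.705^4 = 0.364375
P(M+10) = 0.705^5 = 0.174159
The M+8 peak is largest (0.364375); scaling to 100 gives 0.61 : 7.33 : 35.02 : 83.69 : 100.00 : 47.80.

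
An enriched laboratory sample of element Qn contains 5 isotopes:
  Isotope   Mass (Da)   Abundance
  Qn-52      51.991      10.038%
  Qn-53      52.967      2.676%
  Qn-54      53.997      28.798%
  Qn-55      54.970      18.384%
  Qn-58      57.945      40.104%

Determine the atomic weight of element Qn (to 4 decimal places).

Average mass = Σ (abundance × isotope mass) = 0.10038 × 51.991 + 0.02676 × 52.967 + 0.28798 × 53.997 + 0.18384 × 54.970 + 0.40104 × 57.945
= 5.21886 + 1.41740 + 15.55006 + 10.10568 + 23.23826 = 55.53026 Da

55.5303 Da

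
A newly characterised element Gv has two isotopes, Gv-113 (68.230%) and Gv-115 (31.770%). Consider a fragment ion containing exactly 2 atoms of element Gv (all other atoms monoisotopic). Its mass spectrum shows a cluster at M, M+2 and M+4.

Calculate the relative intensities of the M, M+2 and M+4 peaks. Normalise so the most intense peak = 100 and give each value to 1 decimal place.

100.0 : 93.1 : 21.7

The 2 Gv atoms are independent, so intensities follow the terms of (0.68230 + 0.31770)^2.
P(M) = 0.68230^2 = 0.465533
P(M+2) = 2 × 0.68230^1 × 0.31770^1 = 0.433533
P(M+4) = 0.31770^2 = 0.100933
The M peak is largest (0.465533); scaling to 100 gives 100.0 : 93.1 : 21.7.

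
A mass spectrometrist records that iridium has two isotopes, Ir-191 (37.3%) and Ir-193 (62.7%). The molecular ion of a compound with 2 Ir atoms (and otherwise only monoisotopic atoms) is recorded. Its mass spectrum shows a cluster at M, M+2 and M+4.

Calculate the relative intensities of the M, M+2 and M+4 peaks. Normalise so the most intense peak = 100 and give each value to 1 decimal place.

29.7 : 100.0 : 84.0

Each Ir atom is independently Ir-191 (p = 0.373) or Ir-193 (q = 0.627); the cluster is the binomial expansion (p + q)^2.
P(M) = 0.373^2 = 0.139129
P(M+2) = 2 × 0.373^1 × 0.627^1 = 0.467742
P(M+4) = 0.627^2 = 0.393129
The M+2 peak is largest (0.467742); scaling to 100 gives 29.7 : 100.0 : 84.0.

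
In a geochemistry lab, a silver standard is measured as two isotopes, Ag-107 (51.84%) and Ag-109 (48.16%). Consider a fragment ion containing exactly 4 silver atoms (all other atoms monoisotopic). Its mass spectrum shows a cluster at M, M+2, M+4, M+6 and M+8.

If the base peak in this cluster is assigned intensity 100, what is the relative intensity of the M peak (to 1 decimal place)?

19.3

Term probabilities: M 0.0722, M+2 0.2684, M+4 0.3740, M+6 0.2316, M+8 0.0538. Base peak = M+4.
P(M+4) = C(4,2) × 0.5184^2 × 0.4816^2 = 6 × 0.26873856 × 0.23193856 = 0.373985 (base)
P(M) = C(4,0) × 0.5184^4 × 0.4816^0 = 1 × 0.07222041 × 1.0000 = 0.072220
Relative intensity = 0.072220 / 0.373985 × 100 = 19.3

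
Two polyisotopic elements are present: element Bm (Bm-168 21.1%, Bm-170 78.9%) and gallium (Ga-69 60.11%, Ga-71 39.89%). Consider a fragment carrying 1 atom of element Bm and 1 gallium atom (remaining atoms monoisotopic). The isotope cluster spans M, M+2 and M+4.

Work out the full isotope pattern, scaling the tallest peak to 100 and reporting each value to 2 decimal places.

22.71 : 100.00 : 56.36

Element Bm pattern (n=1): 0.2110 : 0.7890
Gallium pattern (n=1): 0.6011 : 0.3989
Convolve the two distributions (both contribute in 2-u steps):
  M: 0.2110×0.6011 = 0.126832
  M+2: 0.2110×0.3989 + 0.7890×0.6011 = 0.558436
  M+4: 0.7890×0.3989 = 0.314732
Scale to base peak (0.558436) = 100: 22.71 : 100.00 : 56.36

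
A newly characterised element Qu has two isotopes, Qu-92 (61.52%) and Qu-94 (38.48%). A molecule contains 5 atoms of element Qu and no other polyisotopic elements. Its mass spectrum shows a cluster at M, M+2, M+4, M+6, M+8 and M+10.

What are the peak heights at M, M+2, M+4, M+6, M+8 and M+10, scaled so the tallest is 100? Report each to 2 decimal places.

25.56 : 79.94 : 100.00 : 62.55 : 19.56 : 2.45

Expanding (0.6152 + 0.3848)^5:
P(M) = 0.6152^5 = 0.088121
P(M+2) = 5 × 0.6152^4 × 0.3848^1 = 0.275594
P(M+4) = 10 × 0.6152^3 × 0.3848^2 = 0.344762
P(M+6) = 10 × 0.6152^2 × 0.3848^3 = 0.215644
P(M+8) = 5 × 0.6152^1 × 0.3848^4 = 0.067441
P(M+10) = 0.3848^5 = 0.008437
The M+4 peak is largest (0.344762); scaling to 100 gives 25.56 : 79.94 : 100.00 : 62.55 : 19.56 : 2.45.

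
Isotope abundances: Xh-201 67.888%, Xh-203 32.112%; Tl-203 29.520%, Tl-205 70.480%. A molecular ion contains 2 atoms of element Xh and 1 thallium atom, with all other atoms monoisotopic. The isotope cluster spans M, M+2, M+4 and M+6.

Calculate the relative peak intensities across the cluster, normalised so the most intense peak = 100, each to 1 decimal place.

30.0 : 100.0 : 74.5 : 16.0

Element Xh pattern (n=2): 0.46087805 : 0.43600389 : 0.10311805
Thallium pattern (n=1): 0.2952 : 0.7048
Convolve the two distributions (both contribute in 2-u steps):
  M: 0.46087805×0.2952 = 0.136051
  M+2: 0.46087805×0.7048 + 0.43600389×0.2952 = 0.453535
  M+4: 0.43600389×0.7048 + 0.10311805×0.2952 = 0.337736
  M+6: 0.10311805×0.7048 = 0.072678
Scale to base peak (0.453535) = 100: 30.0 : 100.0 : 74.5 : 16.0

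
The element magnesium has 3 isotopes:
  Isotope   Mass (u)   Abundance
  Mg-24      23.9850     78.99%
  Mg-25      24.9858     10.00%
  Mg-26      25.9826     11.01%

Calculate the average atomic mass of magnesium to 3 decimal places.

24.305 u

The abundance-weighted mean is 0.7899 × 23.9850 + 0.1000 × 24.9858 + 0.1101 × 25.9826
= 18.94575 + 2.49858 + 2.86068 = 24.30501 u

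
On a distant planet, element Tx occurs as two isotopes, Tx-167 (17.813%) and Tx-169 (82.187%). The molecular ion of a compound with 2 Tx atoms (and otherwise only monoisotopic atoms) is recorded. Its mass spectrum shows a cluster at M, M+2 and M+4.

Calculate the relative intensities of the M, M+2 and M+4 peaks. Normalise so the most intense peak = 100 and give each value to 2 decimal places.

Each Tx atom is independently Tx-167 (p = 0.17813) or Tx-169 (q = 0.82187); the cluster is the binomial expansion (p + q)^2.
P(M) = 0.17813^2 = 0.031730
P(M+2) = 2 × 0.17813^1 × 0.82187^1 = 0.292799
P(M+4) = 0.82187^2 = 0.675470
The M+4 peak is largest (0.675470); scaling to 100 gives 4.70 : 43.35 : 100.00.

4.70 : 43.35 : 100.00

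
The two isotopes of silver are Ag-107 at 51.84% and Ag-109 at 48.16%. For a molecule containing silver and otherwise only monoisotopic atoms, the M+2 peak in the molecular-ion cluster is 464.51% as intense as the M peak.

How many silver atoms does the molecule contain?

The M+2/M ratio from n Ag atoms is n · q/p = n · 0.4816/0.5184.
n = 4.6451 × 0.5184/0.4816 = 5.00 ≈ 5

5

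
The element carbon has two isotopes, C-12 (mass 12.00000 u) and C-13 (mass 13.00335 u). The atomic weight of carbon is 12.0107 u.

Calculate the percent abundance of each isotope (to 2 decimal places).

Let x be the fractional abundance of C-12; then C-13 has abundance 1 − x.
12.00000·x + 13.00335·(1 − x) = 12.0107
(12.00000 − 13.00335)·x = 12.0107 − 13.00335
x = -0.99265 / -1.00335 = 0.98934 → 98.93% C-12, 1.07% C-13.

C-12: 98.93%, C-13: 1.07%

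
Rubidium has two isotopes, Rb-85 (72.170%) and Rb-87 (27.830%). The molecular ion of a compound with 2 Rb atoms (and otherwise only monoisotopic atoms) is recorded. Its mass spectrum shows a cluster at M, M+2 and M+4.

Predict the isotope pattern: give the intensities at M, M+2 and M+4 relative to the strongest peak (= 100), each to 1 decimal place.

Each Rb atom is independently Rb-85 (p = 0.72170) or Rb-87 (q = 0.27830); the cluster is the binomial expansion (p + q)^2.
P(M) = 0.72170^2 = 0.520851
P(M+2) = 2 × 0.72170^1 × 0.27830^1 = 0.401698
P(M+4) = 0.27830^2 = 0.077451
The M peak is largest (0.520851); scaling to 100 gives 100.0 : 77.1 : 14.9.

100.0 : 77.1 : 14.9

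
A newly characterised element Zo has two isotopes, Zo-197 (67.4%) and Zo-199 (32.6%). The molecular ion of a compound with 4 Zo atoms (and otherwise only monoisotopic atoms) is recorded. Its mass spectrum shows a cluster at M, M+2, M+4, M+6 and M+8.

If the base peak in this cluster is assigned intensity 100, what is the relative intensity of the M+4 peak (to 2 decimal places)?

72.55

Term probabilities: M 0.2064, M+2 0.3993, M+4 0.2897, M+6 0.0934, M+8 0.0113. Base peak = M+2.
P(M+2) = C(4,1) × 0.674^3 × 0.326^1 = 4 × 0.30618202 × 0.3260 = 0.399261 (base)
P(M+4) = C(4,2) × 0.674^2 × 0.326^2 = 6 × 0.454276 × 0.106276 = 0.289672
Relative intensity = 0.289672 / 0.399261 × 100 = 72.55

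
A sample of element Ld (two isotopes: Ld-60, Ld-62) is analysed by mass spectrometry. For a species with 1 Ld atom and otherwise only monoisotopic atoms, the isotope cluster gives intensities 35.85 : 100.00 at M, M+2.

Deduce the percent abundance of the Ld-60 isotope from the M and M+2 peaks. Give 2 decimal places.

26.39%

Write p for the Ld-60 fraction. I(M+2)/I(M) = [C(1,1)·p^0·(1−p)] / p^1 = 1·(1−p)/p = 100.00/35.85 = 2.7894
(1−p)/p = 2.7894/1 = 2.7894  ⇒  p = 1/(1 + 2.7894) = 0.2639
Ld-60: 26.39%, Ld-62: 73.61%.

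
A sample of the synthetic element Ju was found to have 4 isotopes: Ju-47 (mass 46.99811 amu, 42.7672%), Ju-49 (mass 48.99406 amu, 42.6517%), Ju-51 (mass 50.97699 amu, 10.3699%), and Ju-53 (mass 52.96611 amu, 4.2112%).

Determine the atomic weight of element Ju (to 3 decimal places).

48.513 amu

The abundance-weighted mean is 0.427672 × 46.99811 + 0.426517 × 48.99406 + 0.103699 × 50.97699 + 0.042112 × 52.96611
= 20.099776 + 20.896799 + 5.286263 + 2.230509 = 48.513347 amu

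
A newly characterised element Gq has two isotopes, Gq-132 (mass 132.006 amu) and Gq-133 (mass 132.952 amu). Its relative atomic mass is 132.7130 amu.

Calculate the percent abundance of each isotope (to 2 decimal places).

Writing the weighted mean with unknown fraction x of Gq-132:
132.006·x + 132.952·(1 − x) = 132.7130
(132.006 − 132.952)·x = 132.7130 − 132.952
x = -0.2390 / -0.946 = 0.25264 → 25.26% Gq-132, 74.74% Gq-133.

Gq-132: 25.26%, Gq-133: 74.74%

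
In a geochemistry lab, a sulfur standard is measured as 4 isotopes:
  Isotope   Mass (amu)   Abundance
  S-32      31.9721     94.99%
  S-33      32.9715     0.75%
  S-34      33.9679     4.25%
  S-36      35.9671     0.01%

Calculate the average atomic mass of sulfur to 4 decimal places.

Ar = Σ fᵢ·mᵢ = 0.9499 × 31.9721 + 0.0075 × 32.9715 + 0.0425 × 33.9679 + 0.0001 × 35.9671
= 30.37030 + 0.24729 + 1.44364 + 0.00360 = 32.06483 amu

32.0648 amu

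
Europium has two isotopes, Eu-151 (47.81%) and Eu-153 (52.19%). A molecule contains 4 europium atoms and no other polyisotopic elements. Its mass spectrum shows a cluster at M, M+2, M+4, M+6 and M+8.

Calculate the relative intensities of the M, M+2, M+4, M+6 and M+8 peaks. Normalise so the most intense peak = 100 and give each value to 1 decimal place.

The 4 Eu atoms are independent, so intensities follow the terms of (0.4781 + 0.5219)^4.
P(M) = 0.4781^4 = 0.052249
P(M+2) = 4 × 0.4781^3 × 0.5219^1 = 0.228141
P(M+4) = 6 × 0.4781^2 × 0.5219^2 = 0.373563
P(M+6) = 4 × 0.4781^1 × 0.5219^3 = 0.271857
P(M+8) = 0.5219^4 = 0.074191
The M+4 peak is largest (0.373563); scaling to 100 gives 14.0 : 61.1 : 100.0 : 72.8 : 19.9.

14.0 : 61.1 : 100.0 : 72.8 : 19.9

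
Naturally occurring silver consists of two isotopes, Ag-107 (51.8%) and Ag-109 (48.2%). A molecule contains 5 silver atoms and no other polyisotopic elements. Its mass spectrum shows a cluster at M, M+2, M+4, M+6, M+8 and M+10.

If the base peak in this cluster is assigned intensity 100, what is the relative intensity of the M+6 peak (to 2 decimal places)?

93.05

(0.518 + 0.482)^5 gives M 0.0373, M+2 0.1735, M+4 0.3229, M+6 0.3005, M+8 0.1398, M+10 0.0260; the largest is M+4.
P(M+4) = C(5,2) × 0.518^3 × 0.482^2 = 10 × 0.13899183 × 0.232324 = 0.322911 (base)
P(M+6) = C(5,3) × 0.518^2 × 0.482^3 = 10 × 0.268324 × 0.11198017 = 0.300470
Relative intensity = 0.300470 / 0.322911 × 100 = 93.05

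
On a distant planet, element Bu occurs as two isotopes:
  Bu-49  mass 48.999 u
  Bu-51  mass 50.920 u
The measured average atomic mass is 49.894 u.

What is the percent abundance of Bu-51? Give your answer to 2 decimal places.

46.59%

Let x be the fractional abundance of Bu-49; then Bu-51 has abundance 1 − x.
48.999·x + 50.920·(1 − x) = 49.894
(48.999 − 50.920)·x = 49.894 − 50.920
x = -1.026 / -1.921 = 0.53410 → 53.41% Bu-49, 46.59% Bu-51.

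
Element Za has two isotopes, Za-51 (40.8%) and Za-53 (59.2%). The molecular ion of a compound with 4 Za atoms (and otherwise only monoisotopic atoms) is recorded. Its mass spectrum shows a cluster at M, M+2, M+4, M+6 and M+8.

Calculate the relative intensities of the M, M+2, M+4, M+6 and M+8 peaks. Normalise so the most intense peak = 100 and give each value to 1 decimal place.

7.9 : 45.9 : 100.0 : 96.7 : 35.1

Each Za atom is independently Za-51 (p = 0.408) or Za-53 (q = 0.592); the cluster is the binomial expansion (p + q)^4.
P(M) = 0.408^4 = 0.027710
P(M+2) = 4 × 0.408^3 × 0.592^1 = 0.160828
P(M+4) = 6 × 0.408^2 × 0.592^2 = 0.350038
P(M+6) = 4 × 0.408^1 × 0.592^3 = 0.338599
P(M+8) = 0.592^4 = 0.122825
The M+4 peak is largest (0.350038); scaling to 100 gives 7.9 : 45.9 : 100.0 : 96.7 : 35.1.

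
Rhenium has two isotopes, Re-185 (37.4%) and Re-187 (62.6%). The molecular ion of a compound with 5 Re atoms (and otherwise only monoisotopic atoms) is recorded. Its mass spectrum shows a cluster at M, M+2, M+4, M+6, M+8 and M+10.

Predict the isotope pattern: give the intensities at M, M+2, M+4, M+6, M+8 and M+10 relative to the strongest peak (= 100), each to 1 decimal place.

Each Re atom is independently Re-185 (p = 0.374) or Re-187 (q = 0.626); the cluster is the binomial expansion (p + q)^5.
P(M) = 0.374^5 = 0.007317
P(M+2) = 5 × 0.374^4 × 0.626^1 = 0.061239
P(M+4) = 10 × 0.374^3 × 0.626^2 = 0.205005
P(M+6) = 10 × 0.374^2 × 0.626^3 = 0.343136
P(M+8) = 5 × 0.374^1 × 0.626^4 = 0.287170
P(M+10) = 0.626^5 = 0.096133
The M+6 peak is largest (0.343136); scaling to 100 gives 2.1 : 17.8 : 59.7 : 100.0 : 83.7 : 28.0.

2.1 : 17.8 : 59.7 : 100.0 : 83.7 : 28.0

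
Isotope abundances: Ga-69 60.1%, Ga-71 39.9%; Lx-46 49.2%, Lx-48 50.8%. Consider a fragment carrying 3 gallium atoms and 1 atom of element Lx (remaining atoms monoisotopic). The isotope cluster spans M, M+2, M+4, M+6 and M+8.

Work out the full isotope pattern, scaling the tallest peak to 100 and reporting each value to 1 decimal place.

Gallium pattern (n=3): 0.2170818 : 0.4323576 : 0.2870394 : 0.0635212
Element Lx pattern (n=1): 0.4920 : 0.5080
Convolve the two distributions (both contribute in 2-u steps):
  M: 0.2170818×0.4920 = 0.106804
  M+2: 0.2170818×0.5080 + 0.4323576×0.4920 = 0.322997
  M+4: 0.4323576×0.5080 + 0.2870394×0.4920 = 0.360861
  M+6: 0.2870394×0.5080 + 0.0635212×0.4920 = 0.177068
  M+8: 0.0635212×0.5080 = 0.032269
Scale to base peak (0.360861) = 100: 29.6 : 89.5 : 100.0 : 49.1 : 8.9

29.6 : 89.5 : 100.0 : 49.1 : 8.9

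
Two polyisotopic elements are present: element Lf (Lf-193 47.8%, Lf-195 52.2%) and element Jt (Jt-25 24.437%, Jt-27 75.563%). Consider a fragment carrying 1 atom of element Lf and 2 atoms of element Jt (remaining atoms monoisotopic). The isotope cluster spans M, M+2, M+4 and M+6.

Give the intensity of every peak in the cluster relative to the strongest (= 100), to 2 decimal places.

Element Lf pattern (n=1): 0.4780 : 0.5220
Element Jt pattern (n=2): 0.0597167 : 0.36930661 : 0.5709767
Convolve the two distributions (both contribute in 2-u steps):
  M: 0.4780×0.0597167 = 0.028545
  M+2: 0.4780×0.36930661 + 0.5220×0.0597167 = 0.207701
  M+4: 0.4780×0.5709767 + 0.5220×0.36930661 = 0.465705
  M+6: 0.5220×0.5709767 = 0.298050
Scale to base peak (0.465705) = 100: 6.13 : 44.60 : 100.00 : 64.00

6.13 : 44.60 : 100.00 : 64.00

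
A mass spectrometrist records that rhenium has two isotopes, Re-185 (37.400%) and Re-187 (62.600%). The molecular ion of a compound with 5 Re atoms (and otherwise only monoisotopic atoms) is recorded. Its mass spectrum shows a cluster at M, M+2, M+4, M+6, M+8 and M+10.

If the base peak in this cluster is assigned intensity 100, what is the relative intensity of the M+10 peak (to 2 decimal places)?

28.02

Term probabilities: M 0.0073, M+2 0.0612, M+4 0.2050, M+6 0.3431, M+8 0.2872, M+10 0.0961. Base peak = M+6.
P(M+6) = C(5,3) × 0.37400^2 × 0.62600^3 = 10 × 0.139876 × 0.24531438 = 0.343136 (base)
P(M+10) = C(5,5) × 0.37400^0 × 0.62600^5 = 1 × 1.0000 × 0.09613282 = 0.096133
Relative intensity = 0.096133 / 0.343136 × 100 = 28.02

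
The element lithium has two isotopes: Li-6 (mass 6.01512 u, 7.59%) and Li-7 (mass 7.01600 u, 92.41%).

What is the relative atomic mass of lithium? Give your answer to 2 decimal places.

Weight each isotope mass by its fractional abundance: 0.0759 × 6.01512 + 0.9241 × 7.01600
= 0.456548 + 6.483486 = 6.940034 u

6.94 u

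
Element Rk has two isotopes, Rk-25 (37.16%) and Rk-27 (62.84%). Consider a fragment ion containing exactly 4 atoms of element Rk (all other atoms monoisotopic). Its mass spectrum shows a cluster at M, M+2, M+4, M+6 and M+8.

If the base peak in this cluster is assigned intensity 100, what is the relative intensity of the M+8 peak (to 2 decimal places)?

(0.3716 + 0.6284)^4 gives M 0.0191, M+2 0.1290, M+4 0.3272, M+6 0.3688, M+8 0.1559; the largest is M+6.
P(M+6) = C(4,3) × 0.3716^1 × 0.6284^3 = 4 × 0.3716 × 0.24814671 = 0.368845 (base)
P(M+8) = C(4,4) × 0.3716^0 × 0.6284^4 = 1 × 1.0000 × 0.1559354 = 0.155935
Relative intensity = 0.155935 / 0.368845 × 100 = 42.28

42.28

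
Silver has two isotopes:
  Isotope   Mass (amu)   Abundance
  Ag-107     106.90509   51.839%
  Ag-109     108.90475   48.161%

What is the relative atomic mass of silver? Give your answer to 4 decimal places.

Ar = Σ fᵢ·mᵢ = 0.51839 × 106.90509 + 0.48161 × 108.90475
= 55.418530 + 52.449617 = 107.868147 amu

107.8681 amu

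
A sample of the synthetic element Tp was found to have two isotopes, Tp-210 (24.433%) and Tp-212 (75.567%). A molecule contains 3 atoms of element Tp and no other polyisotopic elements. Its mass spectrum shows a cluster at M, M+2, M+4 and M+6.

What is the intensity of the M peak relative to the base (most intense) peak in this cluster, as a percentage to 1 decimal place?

Term probabilities: M 0.0146, M+2 0.1353, M+4 0.4186, M+6 0.4315. Base peak = M+6.
P(M+6) = C(3,3) × 0.24433^0 × 0.75567^3 = 1 × 1.0000 × 0.43151564 = 0.431516 (base)
P(M) = C(3,0) × 0.24433^3 × 0.75567^0 = 1 × 0.0145858 × 1.0000 = 0.014586
Relative intensity = 0.014586 / 0.431516 × 100 = 3.4

3.4%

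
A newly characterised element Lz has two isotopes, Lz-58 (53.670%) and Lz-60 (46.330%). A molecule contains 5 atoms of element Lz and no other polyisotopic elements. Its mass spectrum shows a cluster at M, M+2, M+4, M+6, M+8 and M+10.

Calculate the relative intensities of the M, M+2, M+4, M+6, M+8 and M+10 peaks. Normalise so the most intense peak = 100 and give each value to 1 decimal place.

13.4 : 57.9 : 100.0 : 86.3 : 37.3 : 6.4

Each Lz atom is independently Lz-58 (p = 0.53670) or Lz-60 (q = 0.46330); the cluster is the binomial expansion (p + q)^5.
P(M) = 0.53670^5 = 0.044531
P(M+2) = 5 × 0.53670^4 × 0.46330^1 = 0.192202
P(M+4) = 10 × 0.53670^3 × 0.46330^2 = 0.331833
P(M+6) = 10 × 0.53670^2 × 0.46330^3 = 0.286451
P(M+8) = 5 × 0.53670^1 × 0.46330^4 = 0.123638
P(M+10) = 0.46330^5 = 0.021346
The M+4 peak is largest (0.331833); scaling to 100 gives 13.4 : 57.9 : 100.0 : 86.3 : 37.3 : 6.4.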